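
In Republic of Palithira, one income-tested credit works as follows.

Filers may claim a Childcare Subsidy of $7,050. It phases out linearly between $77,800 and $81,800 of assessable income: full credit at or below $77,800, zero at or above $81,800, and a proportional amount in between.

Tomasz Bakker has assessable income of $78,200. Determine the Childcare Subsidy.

Childcare Subsidy: $78,200 is $400 into a $4,000 phase-out range, leaving 3,600/4,000 of the credit: $7,050 × 3,600/4,000 = $6,345.

$6,345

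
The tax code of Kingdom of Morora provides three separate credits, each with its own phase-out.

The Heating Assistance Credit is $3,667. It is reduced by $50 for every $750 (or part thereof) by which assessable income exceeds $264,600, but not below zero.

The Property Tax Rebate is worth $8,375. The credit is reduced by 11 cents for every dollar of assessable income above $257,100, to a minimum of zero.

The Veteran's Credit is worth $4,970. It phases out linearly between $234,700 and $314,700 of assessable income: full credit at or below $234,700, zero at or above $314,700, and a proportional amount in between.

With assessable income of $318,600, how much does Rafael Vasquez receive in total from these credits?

$1,677

Heating Assistance Credit: income exceeds $264,600 by $54,000, which is 72 full-or-partial $750 increments; reduction = 72 × $50 = $3,600, leaving $67.
Property Tax Rebate: 11% of the $61,500 excess over $257,100 is $6,765; credit = $8,375 − $6,765 = $1,610.
Veteran's Credit: $318,600 is at or above $314,700, so the credit is $0.
Total: $67 + $1,610 + $0 = $1,677.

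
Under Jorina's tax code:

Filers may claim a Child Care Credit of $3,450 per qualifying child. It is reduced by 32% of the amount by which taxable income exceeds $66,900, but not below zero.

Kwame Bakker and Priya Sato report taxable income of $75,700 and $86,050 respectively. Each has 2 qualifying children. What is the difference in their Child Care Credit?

$3,312

Kwame ($75,700): Child Care Credit: base = 2 × $3,450 = $6,900. 32% of the $8,800 excess over $66,900 is $2,816; credit = $6,900 − $2,816 = $4,084.
Priya ($86,050): Child Care Credit: base = 2 × $3,450 = $6,900. 32% of the $19,150 excess over $66,900 is $6,128; credit = $6,900 − $6,128 = $772.
Difference: |$4,084 − $772| = $3,312.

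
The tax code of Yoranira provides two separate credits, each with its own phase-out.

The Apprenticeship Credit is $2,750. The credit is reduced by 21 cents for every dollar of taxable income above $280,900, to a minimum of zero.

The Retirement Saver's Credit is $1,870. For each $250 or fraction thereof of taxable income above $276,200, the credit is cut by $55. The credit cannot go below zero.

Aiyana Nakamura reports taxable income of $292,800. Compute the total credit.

Apprenticeship Credit: 21% of the $11,900 excess over $280,900 is $2,499; credit = $2,750 − $2,499 = $251.
Retirement Saver's Credit: income exceeds $276,200 by $16,600 → 67 increments × $55 = $3,685 ≥ base, so the credit is $0.
Total: $251 + $0 = $251.

$251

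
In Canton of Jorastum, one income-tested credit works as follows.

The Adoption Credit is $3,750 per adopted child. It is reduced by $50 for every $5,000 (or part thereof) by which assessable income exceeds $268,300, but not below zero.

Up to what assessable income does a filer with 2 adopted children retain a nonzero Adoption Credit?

Full credit = 2 × $3,750 = $7,500.
After 149 increments the reduction is 149 × $50 = $7,450, leaving $50; one more increment wipes it out. Increment 149 ends at excess 149 × $5,000 = $745,000, so the highest qualifying income is $268,300 + $745,000 = $1,013,300.

$1,013,300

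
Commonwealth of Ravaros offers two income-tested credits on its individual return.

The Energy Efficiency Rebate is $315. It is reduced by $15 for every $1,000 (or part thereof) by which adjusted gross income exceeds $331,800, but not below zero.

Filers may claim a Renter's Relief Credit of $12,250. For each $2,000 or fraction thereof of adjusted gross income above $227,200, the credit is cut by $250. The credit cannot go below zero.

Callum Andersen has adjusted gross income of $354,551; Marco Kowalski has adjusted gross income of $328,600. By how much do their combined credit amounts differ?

Callum ($354,551): Energy Efficiency Rebate: income exceeds $331,800 by $22,751 → 23 increments × $15 = $345 ≥ base, so the credit is $0. Renter's Relief Credit: income exceeds $227,200 by $127,351 → 64 increments × $250 = $16,000 ≥ base, so the credit is $0. total $0 + $0 = $0
Marco ($328,600): Energy Efficiency Rebate: $328,600 is at or below the $331,800 threshold, so the full $315 applies. Renter's Relief Credit: income exceeds $227,200 by $101,400 → 51 increments × $250 = $12,750 ≥ base, so the credit is $0. total $315 + $0 = $315
Difference: |$0 − $315| = $315.

$315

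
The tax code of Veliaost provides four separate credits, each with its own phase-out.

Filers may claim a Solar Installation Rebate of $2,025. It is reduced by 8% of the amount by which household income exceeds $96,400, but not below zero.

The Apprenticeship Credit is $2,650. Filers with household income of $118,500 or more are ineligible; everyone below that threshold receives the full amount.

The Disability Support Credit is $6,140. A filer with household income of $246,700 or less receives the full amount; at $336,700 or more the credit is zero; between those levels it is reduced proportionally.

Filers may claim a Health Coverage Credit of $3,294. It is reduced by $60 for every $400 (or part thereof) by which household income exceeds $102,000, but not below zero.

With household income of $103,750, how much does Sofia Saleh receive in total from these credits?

$13,221

Solar Installation Rebate: 8% of the $7,350 excess over $96,400 is $588; credit = $2,025 − $588 = $1,437.
Apprenticeship Credit: $103,750 is below the $118,500 cutoff, so the full $2,650 applies.
Disability Support Credit: $103,750 is at or below the $246,700 threshold, so the full $6,140 applies.
Health Coverage Credit: income exceeds $102,000 by $1,750, which is 5 full-or-partial $400 increments; reduction = 5 × $60 = $300, leaving $2,994.
Total: $1,437 + $2,650 + $6,140 + $2,994 = $13,221.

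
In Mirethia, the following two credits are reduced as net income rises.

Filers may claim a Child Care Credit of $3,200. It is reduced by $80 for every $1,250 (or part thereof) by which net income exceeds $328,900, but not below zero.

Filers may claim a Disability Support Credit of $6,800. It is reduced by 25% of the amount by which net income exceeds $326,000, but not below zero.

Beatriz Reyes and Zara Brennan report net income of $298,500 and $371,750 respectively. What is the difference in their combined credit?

Beatriz ($298,500): Child Care Credit: $298,500 is at or below the $328,900 threshold, so the full $3,200 applies. Disability Support Credit: $298,500 is at or below the $326,000 threshold, so the full $6,800 applies. total $3,200 + $6,800 = $10,000
Zara ($371,750): Child Care Credit: income exceeds $328,900 by $42,850, which is 35 full-or-partial $1,250 increments; reduction = 35 × $80 = $2,800, leaving $400. Disability Support Credit: 25% of the $45,750 excess over $326,000 is $11,437.50 ≥ base, so the credit is $0. total $400 + $0 = $400
Difference: |$10,000 − $400| = $9,600.

$9,600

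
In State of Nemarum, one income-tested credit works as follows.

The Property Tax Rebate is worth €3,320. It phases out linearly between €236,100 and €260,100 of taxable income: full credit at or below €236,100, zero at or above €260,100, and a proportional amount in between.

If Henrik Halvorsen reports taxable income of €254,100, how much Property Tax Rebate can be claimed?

Property Tax Rebate: €254,100 is €18,000 into a €24,000 phase-out range, leaving 6,000/24,000 of the credit: €3,320 × 6,000/24,000 = €830.

€830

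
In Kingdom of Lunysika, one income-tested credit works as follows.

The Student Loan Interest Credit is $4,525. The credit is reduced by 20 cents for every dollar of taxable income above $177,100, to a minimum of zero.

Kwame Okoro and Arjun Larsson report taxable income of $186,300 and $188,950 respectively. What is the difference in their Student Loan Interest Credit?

$530

Kwame ($186,300): Student Loan Interest Credit: 20% of the $9,200 excess over $177,100 is $1,840; credit = $4,525 − $1,840 = $2,685.
Arjun ($188,950): Student Loan Interest Credit: 20% of the $11,850 excess over $177,100 is $2,370; credit = $4,525 − $2,370 = $2,155.
Difference: |$2,685 − $2,155| = $530.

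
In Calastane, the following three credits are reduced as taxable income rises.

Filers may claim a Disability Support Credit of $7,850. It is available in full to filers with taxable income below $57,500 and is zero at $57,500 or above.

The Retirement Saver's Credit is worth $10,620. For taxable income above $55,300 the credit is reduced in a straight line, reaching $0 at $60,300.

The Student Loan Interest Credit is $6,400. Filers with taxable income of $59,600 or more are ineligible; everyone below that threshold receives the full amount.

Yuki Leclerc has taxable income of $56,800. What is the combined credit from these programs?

$21,684

Disability Support Credit: $56,800 is below the $57,500 cutoff, so the full $7,850 applies.
Retirement Saver's Credit: $56,800 is $1,500 into a $5,000 phase-out range, leaving 3,500/5,000 of the credit: $10,620 × 3,500/5,000 = $7,434.
Student Loan Interest Credit: $56,800 is below the $59,600 cutoff, so the full $6,400 applies.
Total: $7,850 + $7,434 + $6,400 = $21,684.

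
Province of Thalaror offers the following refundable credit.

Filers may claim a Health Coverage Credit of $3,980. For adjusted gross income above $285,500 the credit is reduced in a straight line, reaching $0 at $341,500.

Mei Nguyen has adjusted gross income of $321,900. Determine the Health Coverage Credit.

$1,393

Health Coverage Credit: $321,900 is $36,400 into a $56,000 phase-out range, leaving 19,600/56,000 of the credit: $3,980 × 19,600/56,000 = $1,393.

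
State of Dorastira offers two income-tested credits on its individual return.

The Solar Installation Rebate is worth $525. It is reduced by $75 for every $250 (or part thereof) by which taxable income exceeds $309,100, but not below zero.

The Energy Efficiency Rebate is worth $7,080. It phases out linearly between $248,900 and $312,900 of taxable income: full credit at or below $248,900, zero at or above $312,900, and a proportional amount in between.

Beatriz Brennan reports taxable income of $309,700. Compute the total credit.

$654

Solar Installation Rebate: income exceeds $309,100 by $600, which is 3 full-or-partial $250 increments; reduction = 3 × $75 = $225, leaving $300.
Energy Efficiency Rebate: $309,700 is $60,800 into a $64,000 phase-out range, leaving 3,200/64,000 of the credit: $7,080 × 3,200/64,000 = $354.
Total: $300 + $354 = $654.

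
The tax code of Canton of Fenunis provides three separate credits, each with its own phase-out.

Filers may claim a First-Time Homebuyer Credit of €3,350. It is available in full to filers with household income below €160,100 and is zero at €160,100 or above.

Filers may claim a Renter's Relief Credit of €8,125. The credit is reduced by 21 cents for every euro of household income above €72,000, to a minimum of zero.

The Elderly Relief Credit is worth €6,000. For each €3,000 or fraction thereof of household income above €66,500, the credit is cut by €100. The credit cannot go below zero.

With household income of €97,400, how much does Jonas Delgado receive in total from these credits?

€11,041

First-Time Homebuyer Credit: €97,400 is below the €160,100 cutoff, so the full €3,350 applies.
Renter's Relief Credit: 21% of the €25,400 excess over €72,000 is €5,334; credit = €8,125 − €5,334 = €2,791.
Elderly Relief Credit: income exceeds €66,500 by €30,900, which is 11 full-or-partial €3,000 increments; reduction = 11 × €100 = €1,100, leaving €4,900.
Total: €3,350 + €2,791 + €4,900 = €11,041.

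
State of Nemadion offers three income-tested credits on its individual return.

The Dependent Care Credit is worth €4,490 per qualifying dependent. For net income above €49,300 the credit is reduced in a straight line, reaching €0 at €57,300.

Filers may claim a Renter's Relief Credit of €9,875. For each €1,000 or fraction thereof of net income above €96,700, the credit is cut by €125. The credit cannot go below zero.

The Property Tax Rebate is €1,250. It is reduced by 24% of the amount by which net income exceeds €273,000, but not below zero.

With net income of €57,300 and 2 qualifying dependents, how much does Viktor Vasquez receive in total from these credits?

€11,125

Dependent Care Credit: base = 2 × €4,490 = €8,980. €57,300 is at or above €57,300, so the credit is €0.
Renter's Relief Credit: €57,300 is at or below the €96,700 threshold, so the full €9,875 applies.
Property Tax Rebate: €57,300 is at or below the €273,000 threshold, so the full €1,250 applies.
Total: €0 + €9,875 + €1,250 = €11,125.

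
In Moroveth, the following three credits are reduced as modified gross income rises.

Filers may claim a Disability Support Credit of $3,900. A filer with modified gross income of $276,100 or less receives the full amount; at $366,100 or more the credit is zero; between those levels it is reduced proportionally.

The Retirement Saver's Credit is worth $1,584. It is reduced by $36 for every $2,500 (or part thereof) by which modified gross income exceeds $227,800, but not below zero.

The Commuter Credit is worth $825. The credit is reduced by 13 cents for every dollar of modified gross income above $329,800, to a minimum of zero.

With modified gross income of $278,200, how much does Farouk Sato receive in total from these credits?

$5,462

Disability Support Credit: $278,200 is $2,100 into a $90,000 phase-out range, leaving 87,900/90,000 of the credit: $3,900 × 87,900/90,000 = $3,809.
Retirement Saver's Credit: income exceeds $227,800 by $50,400, which is 21 full-or-partial $2,500 increments; reduction = 21 × $36 = $756, leaving $828.
Commuter Credit: $278,200 is at or below the $329,800 threshold, so the full $825 applies.
Total: $3,809 + $828 + $825 = $5,462.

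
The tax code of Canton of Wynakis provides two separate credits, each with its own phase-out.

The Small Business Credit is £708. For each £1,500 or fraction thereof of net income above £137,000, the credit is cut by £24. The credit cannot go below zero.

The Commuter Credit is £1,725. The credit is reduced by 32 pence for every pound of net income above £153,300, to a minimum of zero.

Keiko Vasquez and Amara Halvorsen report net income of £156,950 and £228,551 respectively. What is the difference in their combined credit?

£929

Keiko (£156,950): Small Business Credit: income exceeds £137,000 by £19,950, which is 14 full-or-partial £1,500 increments; reduction = 14 × £24 = £336, leaving £372. Commuter Credit: 32% of the £3,650 excess over £153,300 is £1,168; credit = £1,725 − £1,168 = £557. total £372 + £557 = £929
Amara (£228,551): Small Business Credit: income exceeds £137,000 by £91,551 → 62 increments × £24 = £1,488 ≥ base, so the credit is £0. Commuter Credit: 32% of the £75,251 excess over £153,300 is £24,080.32 ≥ base, so the credit is £0. total £0 + £0 = £0
Difference: |£929 − £0| = £929.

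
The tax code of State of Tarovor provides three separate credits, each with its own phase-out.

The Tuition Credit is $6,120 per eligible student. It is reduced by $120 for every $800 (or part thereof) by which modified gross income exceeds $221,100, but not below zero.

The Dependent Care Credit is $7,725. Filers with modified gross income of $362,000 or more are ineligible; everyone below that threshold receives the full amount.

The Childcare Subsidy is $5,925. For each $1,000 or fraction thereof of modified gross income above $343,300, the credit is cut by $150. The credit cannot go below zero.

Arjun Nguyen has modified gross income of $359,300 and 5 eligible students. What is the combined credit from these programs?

Tuition Credit: base = 5 × $6,120 = $30,600. income exceeds $221,100 by $138,200, which is 173 full-or-partial $800 increments; reduction = 173 × $120 = $20,760, leaving $9,840.
Dependent Care Credit: $359,300 is below the $362,000 cutoff, so the full $7,725 applies.
Childcare Subsidy: income exceeds $343,300 by $16,000, which is 16 full-or-partial $1,000 increments; reduction = 16 × $150 = $2,400, leaving $3,525.
Total: $9,840 + $7,725 + $3,525 = $21,090.

$21,090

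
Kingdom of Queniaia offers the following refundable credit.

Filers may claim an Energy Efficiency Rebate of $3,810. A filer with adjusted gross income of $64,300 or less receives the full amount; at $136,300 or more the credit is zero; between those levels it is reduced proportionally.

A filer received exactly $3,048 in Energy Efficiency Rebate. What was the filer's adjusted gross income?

$78,700

$3,048 is 3,048/3,810 of the full $3,810, so 762/3,810 of the $72,000 range has been used: income = $64,300 + $72,000 × 762/3,810 = $78,700.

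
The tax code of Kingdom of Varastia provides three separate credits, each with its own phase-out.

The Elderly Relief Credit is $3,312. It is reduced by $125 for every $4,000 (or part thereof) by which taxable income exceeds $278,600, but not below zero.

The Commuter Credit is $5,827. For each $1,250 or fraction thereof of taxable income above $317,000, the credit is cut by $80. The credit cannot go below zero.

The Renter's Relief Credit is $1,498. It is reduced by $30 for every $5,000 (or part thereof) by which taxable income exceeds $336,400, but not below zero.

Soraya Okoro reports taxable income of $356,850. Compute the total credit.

$5,427

Elderly Relief Credit: income exceeds $278,600 by $78,250, which is 20 full-or-partial $4,000 increments; reduction = 20 × $125 = $2,500, leaving $812.
Commuter Credit: income exceeds $317,000 by $39,850, which is 32 full-or-partial $1,250 increments; reduction = 32 × $80 = $2,560, leaving $3,267.
Renter's Relief Credit: income exceeds $336,400 by $20,450, which is 5 full-or-partial $5,000 increments; reduction = 5 × $30 = $150, leaving $1,348.
Total: $812 + $3,267 + $1,348 = $5,427.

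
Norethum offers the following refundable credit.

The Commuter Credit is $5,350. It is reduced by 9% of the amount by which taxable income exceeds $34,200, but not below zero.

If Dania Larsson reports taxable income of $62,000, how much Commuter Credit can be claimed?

Commuter Credit: 9% of the $27,800 excess over $34,200 is $2,502; credit = $5,350 − $2,502 = $2,848.

$2,848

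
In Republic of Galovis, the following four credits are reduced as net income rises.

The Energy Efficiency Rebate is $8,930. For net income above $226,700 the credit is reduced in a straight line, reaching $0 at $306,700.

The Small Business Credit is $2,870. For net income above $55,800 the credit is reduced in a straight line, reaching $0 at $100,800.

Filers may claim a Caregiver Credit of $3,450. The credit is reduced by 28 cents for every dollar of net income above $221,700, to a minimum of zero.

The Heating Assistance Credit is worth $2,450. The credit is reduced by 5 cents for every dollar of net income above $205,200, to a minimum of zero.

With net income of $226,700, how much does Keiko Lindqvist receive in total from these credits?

$12,355

Energy Efficiency Rebate: $226,700 is at or below the $226,700 threshold, so the full $8,930 applies.
Small Business Credit: $226,700 is at or above $100,800, so the credit is $0.
Caregiver Credit: 28% of the $5,000 excess over $221,700 is $1,400; credit = $3,450 − $1,400 = $2,050.
Heating Assistance Credit: 5% of the $21,500 excess over $205,200 is $1,075; credit = $2,450 − $1,075 = $1,375.
Total: $8,930 + $0 + $2,050 + $1,375 = $12,355.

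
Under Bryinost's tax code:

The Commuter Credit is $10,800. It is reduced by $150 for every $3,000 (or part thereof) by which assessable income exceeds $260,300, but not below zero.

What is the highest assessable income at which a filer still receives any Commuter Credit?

After 71 increments the reduction is 71 × $150 = $10,650, leaving $150; one more increment wipes it out. Increment 71 ends at excess 71 × $3,000 = $213,000, so the highest qualifying income is $260,300 + $213,000 = $473,300.

$473,300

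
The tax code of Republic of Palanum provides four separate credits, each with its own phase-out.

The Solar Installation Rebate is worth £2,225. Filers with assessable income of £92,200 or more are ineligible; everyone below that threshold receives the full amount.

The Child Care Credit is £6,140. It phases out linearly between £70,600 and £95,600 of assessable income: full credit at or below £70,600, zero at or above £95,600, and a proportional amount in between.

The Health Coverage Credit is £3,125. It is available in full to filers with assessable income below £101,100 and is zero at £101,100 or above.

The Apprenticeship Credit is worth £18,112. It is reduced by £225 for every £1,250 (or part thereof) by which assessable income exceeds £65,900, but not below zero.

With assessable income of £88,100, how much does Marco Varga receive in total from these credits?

£21,254

Solar Installation Rebate: £88,100 is below the £92,200 cutoff, so the full £2,225 applies.
Child Care Credit: £88,100 is £17,500 into a £25,000 phase-out range, leaving 7,500/25,000 of the credit: £6,140 × 7,500/25,000 = £1,842.
Health Coverage Credit: £88,100 is below the £101,100 cutoff, so the full £3,125 applies.
Apprenticeship Credit: income exceeds £65,900 by £22,200, which is 18 full-or-partial £1,250 increments; reduction = 18 × £225 = £4,050, leaving £14,062.
Total: £2,225 + £1,842 + £3,125 + £14,062 = £21,254.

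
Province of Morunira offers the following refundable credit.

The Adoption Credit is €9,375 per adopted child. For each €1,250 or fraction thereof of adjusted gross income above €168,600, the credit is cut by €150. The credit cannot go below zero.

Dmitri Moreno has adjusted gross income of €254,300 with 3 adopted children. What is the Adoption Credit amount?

€17,775

Adoption Credit: base = 3 × €9,375 = €28,125. income exceeds €168,600 by €85,700, which is 69 full-or-partial €1,250 increments; reduction = 69 × €150 = €10,350, leaving €17,775.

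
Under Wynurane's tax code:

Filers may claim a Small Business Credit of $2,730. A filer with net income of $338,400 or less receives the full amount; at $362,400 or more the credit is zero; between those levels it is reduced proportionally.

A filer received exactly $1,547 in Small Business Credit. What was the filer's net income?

$1,547 is 1,547/2,730 of the full $2,730, so 1,183/2,730 of the $24,000 range has been used: income = $338,400 + $24,000 × 1,183/2,730 = $348,800.

$348,800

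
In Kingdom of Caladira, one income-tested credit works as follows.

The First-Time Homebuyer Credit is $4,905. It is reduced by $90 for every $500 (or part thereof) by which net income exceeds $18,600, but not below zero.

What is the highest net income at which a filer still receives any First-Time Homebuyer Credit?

After 54 increments the reduction is 54 × $90 = $4,860, leaving $45; one more increment wipes it out. Increment 54 ends at excess 54 × $500 = $27,000, so the highest qualifying income is $18,600 + $27,000 = $45,600.

$45,600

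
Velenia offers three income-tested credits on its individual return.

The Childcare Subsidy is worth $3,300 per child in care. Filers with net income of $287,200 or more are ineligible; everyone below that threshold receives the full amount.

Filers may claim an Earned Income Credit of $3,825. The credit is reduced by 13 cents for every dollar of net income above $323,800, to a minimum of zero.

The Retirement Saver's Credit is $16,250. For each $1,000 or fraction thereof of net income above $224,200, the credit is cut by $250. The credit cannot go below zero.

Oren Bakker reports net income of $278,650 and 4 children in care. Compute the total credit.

$19,525

Childcare Subsidy: base = 4 × $3,300 = $13,200. $278,650 is below the $287,200 cutoff, so the full $13,200 applies.
Earned Income Credit: $278,650 is at or below the $323,800 threshold, so the full $3,825 applies.
Retirement Saver's Credit: income exceeds $224,200 by $54,450, which is 55 full-or-partial $1,000 increments; reduction = 55 × $250 = $13,750, leaving $2,500.
Total: $13,200 + $3,825 + $2,500 = $19,525.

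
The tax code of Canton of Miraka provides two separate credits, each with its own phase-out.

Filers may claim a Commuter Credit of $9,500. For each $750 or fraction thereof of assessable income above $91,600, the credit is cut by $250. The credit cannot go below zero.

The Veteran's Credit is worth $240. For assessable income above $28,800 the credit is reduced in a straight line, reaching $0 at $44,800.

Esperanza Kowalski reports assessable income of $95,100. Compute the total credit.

$8,250

Commuter Credit: income exceeds $91,600 by $3,500, which is 5 full-or-partial $750 increments; reduction = 5 × $250 = $1,250, leaving $8,250.
Veteran's Credit: $95,100 is at or above $44,800, so the credit is $0.
Total: $8,250 + $0 = $8,250.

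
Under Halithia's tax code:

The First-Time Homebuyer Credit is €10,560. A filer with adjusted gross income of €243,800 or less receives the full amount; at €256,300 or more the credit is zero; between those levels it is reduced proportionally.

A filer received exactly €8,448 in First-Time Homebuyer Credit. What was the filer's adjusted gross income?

€246,300

€8,448 is 8,448/10,560 of the full €10,560, so 2,112/10,560 of the €12,500 range has been used: income = €243,800 + €12,500 × 2,112/10,560 = €246,300.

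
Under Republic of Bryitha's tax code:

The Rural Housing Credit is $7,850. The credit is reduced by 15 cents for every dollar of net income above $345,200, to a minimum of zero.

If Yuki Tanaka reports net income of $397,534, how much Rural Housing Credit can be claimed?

$0

Rural Housing Credit: 15% of the $52,334 excess over $345,200 is $7,850.10 ≥ base, so the credit is $0.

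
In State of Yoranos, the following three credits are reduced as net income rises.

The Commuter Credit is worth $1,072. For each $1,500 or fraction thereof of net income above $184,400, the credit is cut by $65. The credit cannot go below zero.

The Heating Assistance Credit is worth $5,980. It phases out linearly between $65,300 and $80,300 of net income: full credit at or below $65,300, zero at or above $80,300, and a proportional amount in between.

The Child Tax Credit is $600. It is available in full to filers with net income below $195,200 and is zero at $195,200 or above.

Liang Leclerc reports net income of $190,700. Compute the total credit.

Commuter Credit: income exceeds $184,400 by $6,300, which is 5 full-or-partial $1,500 increments; reduction = 5 × $65 = $325, leaving $747.
Heating Assistance Credit: $190,700 is at or above $80,300, so the credit is $0.
Child Tax Credit: $190,700 is below the $195,200 cutoff, so the full $600 applies.
Total: $747 + $0 + $600 = $1,347.

$1,347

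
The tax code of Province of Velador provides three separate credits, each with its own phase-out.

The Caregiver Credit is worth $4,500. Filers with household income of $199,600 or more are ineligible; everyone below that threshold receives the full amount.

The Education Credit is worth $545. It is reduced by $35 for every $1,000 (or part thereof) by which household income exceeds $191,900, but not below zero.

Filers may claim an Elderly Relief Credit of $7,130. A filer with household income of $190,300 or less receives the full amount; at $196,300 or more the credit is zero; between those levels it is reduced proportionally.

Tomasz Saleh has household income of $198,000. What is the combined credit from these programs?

$4,800

Caregiver Credit: $198,000 is below the $199,600 cutoff, so the full $4,500 applies.
Education Credit: income exceeds $191,900 by $6,100, which is 7 full-or-partial $1,000 increments; reduction = 7 × $35 = $245, leaving $300.
Elderly Relief Credit: $198,000 is at or above $196,300, so the credit is $0.
Total: $4,500 + $300 + $0 = $4,800.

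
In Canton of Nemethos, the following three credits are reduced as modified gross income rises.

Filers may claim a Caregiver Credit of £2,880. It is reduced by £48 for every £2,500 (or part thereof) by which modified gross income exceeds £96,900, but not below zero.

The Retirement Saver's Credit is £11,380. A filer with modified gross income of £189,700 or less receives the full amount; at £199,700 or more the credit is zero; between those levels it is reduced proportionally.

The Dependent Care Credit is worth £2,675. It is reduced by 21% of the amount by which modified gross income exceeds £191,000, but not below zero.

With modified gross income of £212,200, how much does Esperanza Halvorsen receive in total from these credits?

£624

Caregiver Credit: income exceeds £96,900 by £115,300, which is 47 full-or-partial £2,500 increments; reduction = 47 × £48 = £2,256, leaving £624.
Retirement Saver's Credit: £212,200 is at or above £199,700, so the credit is £0.
Dependent Care Credit: 21% of the £21,200 excess over £191,000 is £4,452 ≥ base, so the credit is £0.
Total: £624 + £0 + £0 = £624.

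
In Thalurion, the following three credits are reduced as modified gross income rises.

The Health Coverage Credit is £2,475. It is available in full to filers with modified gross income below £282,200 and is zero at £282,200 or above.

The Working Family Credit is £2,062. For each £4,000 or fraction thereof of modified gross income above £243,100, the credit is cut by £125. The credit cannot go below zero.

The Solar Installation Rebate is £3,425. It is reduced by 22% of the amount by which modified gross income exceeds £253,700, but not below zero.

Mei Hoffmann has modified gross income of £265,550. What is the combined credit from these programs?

£4,605

Health Coverage Credit: £265,550 is below the £282,200 cutoff, so the full £2,475 applies.
Working Family Credit: income exceeds £243,100 by £22,450, which is 6 full-or-partial £4,000 increments; reduction = 6 × £125 = £750, leaving £1,312.
Solar Installation Rebate: 22% of the £11,850 excess over £253,700 is £2,607; credit = £3,425 − £2,607 = £818.
Total: £2,475 + £1,312 + £818 = £4,605.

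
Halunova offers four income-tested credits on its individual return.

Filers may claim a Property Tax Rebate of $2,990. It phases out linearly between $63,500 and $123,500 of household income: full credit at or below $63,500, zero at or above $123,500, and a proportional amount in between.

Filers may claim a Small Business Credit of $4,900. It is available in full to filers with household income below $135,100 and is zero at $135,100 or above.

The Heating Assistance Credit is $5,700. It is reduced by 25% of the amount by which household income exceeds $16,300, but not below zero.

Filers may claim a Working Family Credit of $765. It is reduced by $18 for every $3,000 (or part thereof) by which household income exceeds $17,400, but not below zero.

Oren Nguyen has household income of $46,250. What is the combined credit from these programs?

Property Tax Rebate: $46,250 is at or below the $63,500 threshold, so the full $2,990 applies.
Small Business Credit: $46,250 is below the $135,100 cutoff, so the full $4,900 applies.
Heating Assistance Credit: 25% of the $29,950 excess over $16,300 is $7,487.50 ≥ base, so the credit is $0.
Working Family Credit: income exceeds $17,400 by $28,850, which is 10 full-or-partial $3,000 increments; reduction = 10 × $18 = $180, leaving $585.
Total: $2,990 + $4,900 + $0 + $585 = $8,475.

$8,475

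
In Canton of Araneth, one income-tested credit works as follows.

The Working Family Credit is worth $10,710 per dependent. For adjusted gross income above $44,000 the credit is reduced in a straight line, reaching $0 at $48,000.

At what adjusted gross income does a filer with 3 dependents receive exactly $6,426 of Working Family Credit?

Full credit = 3 × $10,710 = $32,130.
$6,426 is 6,426/32,130 of the full $32,130, so 25,704/32,130 of the $4,000 range has been used: income = $44,000 + $4,000 × 25,704/32,130 = $47,200.

$47,200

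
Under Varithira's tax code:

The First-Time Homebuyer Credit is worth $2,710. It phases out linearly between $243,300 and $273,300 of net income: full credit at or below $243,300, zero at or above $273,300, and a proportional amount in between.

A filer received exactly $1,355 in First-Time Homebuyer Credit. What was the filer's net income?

$1,355 is 1,355/2,710 of the full $2,710, so 1,355/2,710 of the $30,000 range has been used: income = $243,300 + $30,000 × 1,355/2,710 = $258,300.

$258,300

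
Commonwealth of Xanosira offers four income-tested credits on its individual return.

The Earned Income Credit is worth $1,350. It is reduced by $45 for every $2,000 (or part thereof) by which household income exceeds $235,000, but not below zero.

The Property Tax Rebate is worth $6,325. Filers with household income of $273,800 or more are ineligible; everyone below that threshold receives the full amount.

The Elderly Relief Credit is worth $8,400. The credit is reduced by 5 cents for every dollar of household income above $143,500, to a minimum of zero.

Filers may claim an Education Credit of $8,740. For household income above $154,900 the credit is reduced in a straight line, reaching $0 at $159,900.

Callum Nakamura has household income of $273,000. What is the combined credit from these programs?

Earned Income Credit: income exceeds $235,000 by $38,000, which is 19 full-or-partial $2,000 increments; reduction = 19 × $45 = $855, leaving $495.
Property Tax Rebate: $273,000 is below the $273,800 cutoff, so the full $6,325 applies.
Elderly Relief Credit: 5% of the $129,500 excess over $143,500 is $6,475; credit = $8,400 − $6,475 = $1,925.
Education Credit: $273,000 is at or above $159,900, so the credit is $0.
Total: $495 + $6,325 + $1,925 + $0 = $8,745.

$8,745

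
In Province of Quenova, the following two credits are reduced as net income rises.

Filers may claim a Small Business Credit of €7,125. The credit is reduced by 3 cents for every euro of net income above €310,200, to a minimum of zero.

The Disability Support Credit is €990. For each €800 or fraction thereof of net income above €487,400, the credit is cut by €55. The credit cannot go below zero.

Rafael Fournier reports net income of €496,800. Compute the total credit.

Small Business Credit: 3% of the €186,600 excess over €310,200 is €5,598; credit = €7,125 − €5,598 = €1,527.
Disability Support Credit: income exceeds €487,400 by €9,400, which is 12 full-or-partial €800 increments; reduction = 12 × €55 = €660, leaving €330.
Total: €1,527 + €330 = €1,857.

€1,857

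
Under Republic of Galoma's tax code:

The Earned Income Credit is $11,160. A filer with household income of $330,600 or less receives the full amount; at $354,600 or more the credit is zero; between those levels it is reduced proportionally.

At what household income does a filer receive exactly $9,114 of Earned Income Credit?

$9,114 is 9,114/11,160 of the full $11,160, so 2,046/11,160 of the $24,000 range has been used: income = $330,600 + $24,000 × 2,046/11,160 = $335,000.

$335,000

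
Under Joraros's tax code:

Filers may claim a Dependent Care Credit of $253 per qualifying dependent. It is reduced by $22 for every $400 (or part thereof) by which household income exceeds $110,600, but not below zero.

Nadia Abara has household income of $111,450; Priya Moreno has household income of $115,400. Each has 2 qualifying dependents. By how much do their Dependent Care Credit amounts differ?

$198

Nadia ($111,450): Dependent Care Credit: base = 2 × $253 = $506. income exceeds $110,600 by $850, which is 3 full-or-partial $400 increments; reduction = 3 × $22 = $66, leaving $440.
Priya ($115,400): Dependent Care Credit: base = 2 × $253 = $506. income exceeds $110,600 by $4,800, which is 12 full-or-partial $400 increments; reduction = 12 × $22 = $264, leaving $242.
Difference: |$440 − $242| = $198.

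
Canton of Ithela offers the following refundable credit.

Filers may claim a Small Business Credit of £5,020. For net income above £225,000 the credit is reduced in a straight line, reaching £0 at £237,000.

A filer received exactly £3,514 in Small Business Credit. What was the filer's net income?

£228,600

£3,514 is 3,514/5,020 of the full £5,020, so 1,506/5,020 of the £12,000 range has been used: income = £225,000 + £12,000 × 1,506/5,020 = £228,600.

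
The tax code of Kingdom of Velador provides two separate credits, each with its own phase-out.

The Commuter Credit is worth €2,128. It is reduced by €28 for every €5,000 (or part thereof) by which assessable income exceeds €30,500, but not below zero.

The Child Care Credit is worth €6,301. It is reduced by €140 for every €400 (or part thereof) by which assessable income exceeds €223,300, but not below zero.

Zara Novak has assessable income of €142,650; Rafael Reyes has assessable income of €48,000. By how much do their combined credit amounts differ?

Zara (€142,650): Commuter Credit: income exceeds €30,500 by €112,150, which is 23 full-or-partial €5,000 increments; reduction = 23 × €28 = €644, leaving €1,484. Child Care Credit: €142,650 is at or below the €223,300 threshold, so the full €6,301 applies. total €1,484 + €6,301 = €7,785
Rafael (€48,000): Commuter Credit: income exceeds €30,500 by €17,500, which is 4 full-or-partial €5,000 increments; reduction = 4 × €28 = €112, leaving €2,016. Child Care Credit: €48,000 is at or below the €223,300 threshold, so the full €6,301 applies. total €2,016 + €6,301 = €8,317
Difference: |€7,785 − €8,317| = €532.

€532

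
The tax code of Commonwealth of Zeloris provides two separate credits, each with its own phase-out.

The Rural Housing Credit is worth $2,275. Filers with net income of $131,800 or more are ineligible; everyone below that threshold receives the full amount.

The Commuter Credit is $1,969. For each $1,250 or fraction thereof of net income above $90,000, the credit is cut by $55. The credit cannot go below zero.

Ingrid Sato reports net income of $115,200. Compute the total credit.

$3,089

Rural Housing Credit: $115,200 is below the $131,800 cutoff, so the full $2,275 applies.
Commuter Credit: income exceeds $90,000 by $25,200, which is 21 full-or-partial $1,250 increments; reduction = 21 × $55 = $1,155, leaving $814.
Total: $2,275 + $814 = $3,089.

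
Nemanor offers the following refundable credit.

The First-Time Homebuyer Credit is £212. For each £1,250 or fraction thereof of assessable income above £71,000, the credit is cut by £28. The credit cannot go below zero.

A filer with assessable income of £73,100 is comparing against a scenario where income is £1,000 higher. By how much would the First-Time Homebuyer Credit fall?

At £73,100 — income exceeds £71,000 by £2,100, which is 2 full-or-partial £1,250 increments; reduction = 2 × £28 = £56, leaving £156.
At £74,100 — income exceeds £71,000 by £3,100, which is 3 full-or-partial £1,250 increments; reduction = 3 × £28 = £84, leaving £128.
Lost: £156 − £128 = £28.

£28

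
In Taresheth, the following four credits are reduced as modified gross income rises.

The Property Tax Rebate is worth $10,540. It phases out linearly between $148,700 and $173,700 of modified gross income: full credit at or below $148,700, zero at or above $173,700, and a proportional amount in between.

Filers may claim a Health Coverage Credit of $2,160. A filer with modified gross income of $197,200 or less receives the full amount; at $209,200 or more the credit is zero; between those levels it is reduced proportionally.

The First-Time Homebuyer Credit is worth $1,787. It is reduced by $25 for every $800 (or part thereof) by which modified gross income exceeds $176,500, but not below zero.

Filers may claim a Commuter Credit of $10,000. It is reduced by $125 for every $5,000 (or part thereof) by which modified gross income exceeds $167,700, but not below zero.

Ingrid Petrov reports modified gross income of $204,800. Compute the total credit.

$10,679

Property Tax Rebate: $204,800 is at or above $173,700, so the credit is $0.
Health Coverage Credit: $204,800 is $7,600 into a $12,000 phase-out range, leaving 4,400/12,000 of the credit: $2,160 × 4,400/12,000 = $792.
First-Time Homebuyer Credit: income exceeds $176,500 by $28,300, which is 36 full-or-partial $800 increments; reduction = 36 × $25 = $900, leaving $887.
Commuter Credit: income exceeds $167,700 by $37,100, which is 8 full-or-partial $5,000 increments; reduction = 8 × $125 = $1,000, leaving $9,000.
Total: $0 + $792 + $887 + $9,000 = $10,679.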